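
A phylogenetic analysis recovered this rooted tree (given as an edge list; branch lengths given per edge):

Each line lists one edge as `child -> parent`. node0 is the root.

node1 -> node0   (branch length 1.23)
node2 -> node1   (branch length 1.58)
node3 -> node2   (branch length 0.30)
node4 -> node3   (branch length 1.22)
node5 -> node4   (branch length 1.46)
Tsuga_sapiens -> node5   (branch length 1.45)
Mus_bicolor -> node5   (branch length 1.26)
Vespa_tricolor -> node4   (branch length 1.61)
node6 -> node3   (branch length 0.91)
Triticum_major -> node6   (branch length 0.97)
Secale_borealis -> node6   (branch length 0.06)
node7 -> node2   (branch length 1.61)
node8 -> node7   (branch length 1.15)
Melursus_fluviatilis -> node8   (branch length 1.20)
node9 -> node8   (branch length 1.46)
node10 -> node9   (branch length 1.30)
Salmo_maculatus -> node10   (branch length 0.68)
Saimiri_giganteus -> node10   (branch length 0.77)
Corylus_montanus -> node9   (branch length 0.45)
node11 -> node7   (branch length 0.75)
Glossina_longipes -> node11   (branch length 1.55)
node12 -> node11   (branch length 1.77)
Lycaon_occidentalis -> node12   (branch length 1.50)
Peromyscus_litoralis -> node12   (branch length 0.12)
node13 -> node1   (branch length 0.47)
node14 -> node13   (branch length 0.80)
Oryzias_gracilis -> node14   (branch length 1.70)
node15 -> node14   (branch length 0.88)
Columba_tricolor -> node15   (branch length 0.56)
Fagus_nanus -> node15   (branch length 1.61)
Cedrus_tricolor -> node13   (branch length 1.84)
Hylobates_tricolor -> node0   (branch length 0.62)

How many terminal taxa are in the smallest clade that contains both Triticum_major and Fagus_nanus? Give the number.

The MRCA of Triticum_major and Fagus_nanus is the node subtending (((((Tsuga_sapiens,Mus_bicolor),Vespa_tricolor),(Triticum_major,Secale_borealis)),((Melursus_fluviatilis,((Salmo_maculatus,Saimiri_giganteus),Corylus_montanus)),(Glossina_longipes,(Lycaon_occidentalis,Peromyscus_litoralis)))),((Oryzias_gracilis,(Columba_tricolor,Fagus_nanus)),Cedrus_tricolor)).
That clade contains 16 terminal taxa: Cedrus_tricolor, Columba_tricolor, Corylus_montanus, Fagus_nanus, Glossina_longipes, Lycaon_occidentalis, Melursus_fluviatilis, Mus_bicolor, Oryzias_gracilis, Peromyscus_litoralis, Saimiri_giganteus, Salmo_maculatus, Secale_borealis, Triticum_major, Tsuga_sapiens, Vespa_tricolor.

16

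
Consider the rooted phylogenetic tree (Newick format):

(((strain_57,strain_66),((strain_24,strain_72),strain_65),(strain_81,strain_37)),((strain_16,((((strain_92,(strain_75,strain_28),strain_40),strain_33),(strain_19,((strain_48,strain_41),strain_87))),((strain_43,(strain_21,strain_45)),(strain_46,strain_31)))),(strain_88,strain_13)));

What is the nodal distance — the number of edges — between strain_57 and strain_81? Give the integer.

4

The MRCA of strain_57 and strain_81 is the node subtending ((strain_57,strain_66),((strain_24,strain_72),strain_65),(strain_81,strain_37)).
From strain_57 up to that node: 2 branches. From strain_81 up to the same node: 2 branches. Total: 2 + 2 = 4.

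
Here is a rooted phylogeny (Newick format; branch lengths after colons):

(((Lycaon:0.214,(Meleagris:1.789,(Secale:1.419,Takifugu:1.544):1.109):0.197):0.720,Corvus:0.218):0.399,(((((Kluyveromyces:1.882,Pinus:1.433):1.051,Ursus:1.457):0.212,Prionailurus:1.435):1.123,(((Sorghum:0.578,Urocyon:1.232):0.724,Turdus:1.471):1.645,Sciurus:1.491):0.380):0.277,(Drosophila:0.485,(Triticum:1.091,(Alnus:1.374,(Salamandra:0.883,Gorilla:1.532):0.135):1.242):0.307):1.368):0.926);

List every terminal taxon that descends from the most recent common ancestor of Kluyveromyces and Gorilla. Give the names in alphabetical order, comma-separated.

Alnus, Drosophila, Gorilla, Kluyveromyces, Pinus, Prionailurus, Salamandra, Sciurus, Sorghum, Triticum, Turdus, Urocyon, Ursus

Tracing Kluyveromyces: it sits inside (Kluyveromyces,Pinus).
Tracing Gorilla: it sits inside (Salamandra,Gorilla).
The smallest clade enclosing both is (((((Kluyveromyces,Pinus),Ursus),Prionailurus),(((Sorghum,Urocyon),Turdus),Sciurus)),(Drosophila,(Triticum,(Alnus,(Salamandra,Gorilla))))); the answer is its 13 terminal taxa in alphabetical order.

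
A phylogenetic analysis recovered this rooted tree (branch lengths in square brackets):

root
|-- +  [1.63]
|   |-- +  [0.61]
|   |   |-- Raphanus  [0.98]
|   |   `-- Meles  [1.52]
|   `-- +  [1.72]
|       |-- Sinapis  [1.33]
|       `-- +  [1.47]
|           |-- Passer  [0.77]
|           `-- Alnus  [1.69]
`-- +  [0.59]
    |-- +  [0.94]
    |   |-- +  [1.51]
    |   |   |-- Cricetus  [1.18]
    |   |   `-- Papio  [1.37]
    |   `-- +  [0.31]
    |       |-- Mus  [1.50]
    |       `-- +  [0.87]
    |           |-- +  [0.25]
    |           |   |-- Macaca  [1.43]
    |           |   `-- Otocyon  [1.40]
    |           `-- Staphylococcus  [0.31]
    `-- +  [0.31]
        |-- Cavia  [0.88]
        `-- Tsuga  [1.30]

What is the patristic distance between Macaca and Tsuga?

The path runs Macaca → … → MRCA → … → Tsuga; the MRCA is the node subtending (((Cricetus,Papio),(Mus,((Macaca,Otocyon),Staphylococcus))),(Cavia,Tsuga)).
Branch lengths along that path: 1.43 + 0.25 + 0.87 + 0.31 + 0.94 + 0.31 + 1.30 = 5.41.

5.41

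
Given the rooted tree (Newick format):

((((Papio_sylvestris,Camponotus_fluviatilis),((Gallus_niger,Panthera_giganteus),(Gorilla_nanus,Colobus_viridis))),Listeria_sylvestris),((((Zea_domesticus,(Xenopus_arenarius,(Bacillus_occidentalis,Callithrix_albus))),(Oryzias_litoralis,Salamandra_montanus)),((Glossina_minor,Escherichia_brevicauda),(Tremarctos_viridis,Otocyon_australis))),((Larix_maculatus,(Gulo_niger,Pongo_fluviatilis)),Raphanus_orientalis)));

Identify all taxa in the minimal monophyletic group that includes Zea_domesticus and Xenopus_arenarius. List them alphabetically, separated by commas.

Tracing Zea_domesticus: it sits inside (Zea_domesticus,(Xenopus_arenarius,(Bacillus_occidentalis,Callithrix_albus))).
Tracing Xenopus_arenarius: it sits inside (Xenopus_arenarius,(Bacillus_occidentalis,Callithrix_albus)).
The smallest clade enclosing both is (Zea_domesticus,(Xenopus_arenarius,(Bacillus_occidentalis,Callithrix_albus))); the answer is its 4 terminal taxa in alphabetical order.

Bacillus_occidentalis, Callithrix_albus, Xenopus_arenarius, Zea_domesticus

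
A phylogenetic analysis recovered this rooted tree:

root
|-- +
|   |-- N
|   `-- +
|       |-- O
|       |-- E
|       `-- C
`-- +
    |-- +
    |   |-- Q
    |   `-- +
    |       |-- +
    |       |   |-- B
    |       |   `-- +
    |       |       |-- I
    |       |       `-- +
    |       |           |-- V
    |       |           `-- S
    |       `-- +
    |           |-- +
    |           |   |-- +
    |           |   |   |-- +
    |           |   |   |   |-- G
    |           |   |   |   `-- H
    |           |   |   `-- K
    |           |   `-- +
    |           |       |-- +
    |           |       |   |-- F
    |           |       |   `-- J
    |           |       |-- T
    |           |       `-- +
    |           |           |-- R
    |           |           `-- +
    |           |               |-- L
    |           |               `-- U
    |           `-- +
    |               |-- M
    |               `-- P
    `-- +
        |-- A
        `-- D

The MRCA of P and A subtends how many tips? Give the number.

The MRCA of P and A is the node subtending ((Q,((B,(I,(V,S))),((((G,H),K),((F,J),T,(R,(L,U)))),(M,P)))),(A,D)).
That clade contains 18 terminal taxa: A, B, D, F, G, H, I, J, K, L, M, P, Q, R, S, T, U, V.

18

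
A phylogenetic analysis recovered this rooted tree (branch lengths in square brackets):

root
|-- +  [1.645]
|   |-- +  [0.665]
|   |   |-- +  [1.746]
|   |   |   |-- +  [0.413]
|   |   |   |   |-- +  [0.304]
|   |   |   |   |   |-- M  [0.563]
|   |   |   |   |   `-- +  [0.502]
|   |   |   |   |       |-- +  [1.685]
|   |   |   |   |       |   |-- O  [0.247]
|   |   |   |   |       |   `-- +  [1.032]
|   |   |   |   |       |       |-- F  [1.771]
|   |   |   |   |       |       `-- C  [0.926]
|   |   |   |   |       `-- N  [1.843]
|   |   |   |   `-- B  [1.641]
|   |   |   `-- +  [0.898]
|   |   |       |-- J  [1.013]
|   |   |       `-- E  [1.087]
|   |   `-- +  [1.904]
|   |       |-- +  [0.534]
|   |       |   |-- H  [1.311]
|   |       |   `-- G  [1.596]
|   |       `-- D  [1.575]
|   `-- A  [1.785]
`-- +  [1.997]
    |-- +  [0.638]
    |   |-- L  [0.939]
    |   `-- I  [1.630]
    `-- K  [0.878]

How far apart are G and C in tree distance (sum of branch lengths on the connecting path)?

10.642

The path runs G → … → MRCA → … → C; the MRCA is the node subtending ((((M,((O,(F,C)),N)),B),(J,E)),((H,G),D)).
Branch lengths along that path: 1.596 + 0.534 + 1.904 + 1.746 + 0.413 + 0.304 + 0.502 + 1.685 + 1.032 + 0.926 = 10.642.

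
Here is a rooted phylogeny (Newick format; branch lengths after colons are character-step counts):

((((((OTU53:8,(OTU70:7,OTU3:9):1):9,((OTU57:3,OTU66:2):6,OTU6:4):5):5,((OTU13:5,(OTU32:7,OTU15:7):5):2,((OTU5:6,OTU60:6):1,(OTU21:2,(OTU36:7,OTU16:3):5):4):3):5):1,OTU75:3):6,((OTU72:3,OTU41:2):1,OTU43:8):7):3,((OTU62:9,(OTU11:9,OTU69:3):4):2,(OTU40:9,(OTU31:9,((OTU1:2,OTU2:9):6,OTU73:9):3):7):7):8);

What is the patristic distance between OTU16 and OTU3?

44

The path runs OTU16 → … → MRCA → … → OTU3; the MRCA is the node subtending (((OTU53,(OTU70,OTU3)),((OTU57,OTU66),OTU6)),((OTU13,(OTU32,OTU15)),((OTU5,OTU60),(OTU21,(OTU36,OTU16))))).
Branch lengths along that path: 3 + 5 + 4 + 3 + 5 + 5 + 9 + 1 + 9 = 44.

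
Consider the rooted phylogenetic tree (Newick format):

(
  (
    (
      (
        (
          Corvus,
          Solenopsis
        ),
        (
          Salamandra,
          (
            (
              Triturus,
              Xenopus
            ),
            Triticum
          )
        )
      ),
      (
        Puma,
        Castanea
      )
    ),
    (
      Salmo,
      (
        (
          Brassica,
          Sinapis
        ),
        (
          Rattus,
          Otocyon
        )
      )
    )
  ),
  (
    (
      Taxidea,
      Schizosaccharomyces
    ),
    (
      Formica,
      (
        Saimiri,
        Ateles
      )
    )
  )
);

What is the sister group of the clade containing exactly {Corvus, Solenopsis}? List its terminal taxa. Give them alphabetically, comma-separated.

The clade containing exactly {Corvus, Solenopsis} attaches to the tree at the node subtending ((Corvus,Solenopsis),(Salamandra,((Triturus,Xenopus),Triticum))).
The other lineage descending from that same node — the sister group — is (Salamandra,((Triturus,Xenopus),Triticum)); its 4 tips in alphabetical order are the answer.

Salamandra, Triticum, Triturus, Xenopus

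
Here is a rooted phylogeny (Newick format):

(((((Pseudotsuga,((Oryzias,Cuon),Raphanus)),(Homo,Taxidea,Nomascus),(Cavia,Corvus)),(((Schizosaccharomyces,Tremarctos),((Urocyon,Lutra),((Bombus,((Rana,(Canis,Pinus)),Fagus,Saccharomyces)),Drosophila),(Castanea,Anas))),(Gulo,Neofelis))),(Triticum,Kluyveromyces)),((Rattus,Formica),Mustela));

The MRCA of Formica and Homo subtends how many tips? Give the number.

29

The MRCA of Formica and Homo is the root, so the clade is the entire tree.
That clade contains 29 terminal taxa: Anas, Bombus, Canis, Castanea, Cavia, Corvus, Cuon, Drosophila, Fagus, Formica, Gulo, Homo, Kluyveromyces, Lutra, Mustela, Neofelis, Nomascus, Oryzias, Pinus, Pseudotsuga, Rana, Raphanus, Rattus, Saccharomyces, Schizosaccharomyces, Taxidea, Tremarctos, Triticum, Urocyon.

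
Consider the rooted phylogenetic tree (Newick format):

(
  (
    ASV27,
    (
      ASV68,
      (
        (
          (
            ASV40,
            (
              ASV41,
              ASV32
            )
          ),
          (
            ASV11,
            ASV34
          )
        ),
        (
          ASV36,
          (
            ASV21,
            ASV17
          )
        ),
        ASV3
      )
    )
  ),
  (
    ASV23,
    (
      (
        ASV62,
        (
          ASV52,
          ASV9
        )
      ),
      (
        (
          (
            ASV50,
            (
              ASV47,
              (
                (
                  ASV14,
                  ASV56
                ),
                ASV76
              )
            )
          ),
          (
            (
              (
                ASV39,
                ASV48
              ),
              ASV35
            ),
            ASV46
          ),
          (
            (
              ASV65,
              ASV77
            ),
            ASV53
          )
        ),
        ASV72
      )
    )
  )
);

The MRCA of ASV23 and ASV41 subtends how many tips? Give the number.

28

The MRCA of ASV23 and ASV41 is the root, so the clade is the entire tree.
That clade contains 28 terminal taxa: ASV11, ASV14, ASV17, ASV21, ASV23, ASV27, ASV3, ASV32, ASV34, ASV35, ASV36, ASV39, ASV40, ASV41, ASV46, ASV47, ASV48, ASV50, ASV52, ASV53, ASV56, ASV62, ASV65, ASV68, ASV72, ASV76, ASV77, ASV9.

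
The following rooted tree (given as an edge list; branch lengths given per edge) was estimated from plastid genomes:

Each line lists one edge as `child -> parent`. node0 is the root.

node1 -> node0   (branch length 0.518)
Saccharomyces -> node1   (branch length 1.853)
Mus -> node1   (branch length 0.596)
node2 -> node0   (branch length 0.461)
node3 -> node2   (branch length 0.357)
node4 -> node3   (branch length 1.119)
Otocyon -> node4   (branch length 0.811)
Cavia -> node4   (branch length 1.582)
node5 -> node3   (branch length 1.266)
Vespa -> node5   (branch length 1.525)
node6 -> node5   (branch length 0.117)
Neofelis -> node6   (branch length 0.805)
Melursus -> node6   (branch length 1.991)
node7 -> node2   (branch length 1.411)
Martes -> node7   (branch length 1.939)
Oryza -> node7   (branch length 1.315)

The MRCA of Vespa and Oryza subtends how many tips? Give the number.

The MRCA of Vespa and Oryza is the node subtending (((Otocyon,Cavia),(Vespa,(Neofelis,Melursus))),(Martes,Oryza)).
That clade contains 7 terminal taxa: Cavia, Martes, Melursus, Neofelis, Oryza, Otocyon, Vespa.

7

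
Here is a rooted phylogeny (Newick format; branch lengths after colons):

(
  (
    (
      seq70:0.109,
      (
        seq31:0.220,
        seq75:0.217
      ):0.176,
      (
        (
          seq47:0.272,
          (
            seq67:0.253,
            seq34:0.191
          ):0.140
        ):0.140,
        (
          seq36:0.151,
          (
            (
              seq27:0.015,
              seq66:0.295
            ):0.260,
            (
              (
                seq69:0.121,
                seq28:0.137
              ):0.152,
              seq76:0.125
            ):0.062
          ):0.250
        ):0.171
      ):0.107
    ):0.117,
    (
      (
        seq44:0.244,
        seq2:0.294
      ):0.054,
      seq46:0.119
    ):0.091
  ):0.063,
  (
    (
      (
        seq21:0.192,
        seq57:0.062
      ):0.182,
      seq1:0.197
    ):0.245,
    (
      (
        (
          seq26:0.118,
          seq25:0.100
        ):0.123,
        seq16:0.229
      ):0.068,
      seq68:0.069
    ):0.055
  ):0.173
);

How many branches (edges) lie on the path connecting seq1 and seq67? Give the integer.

9

The MRCA of seq1 and seq67 is the root of the tree.
From seq1 up to that node: 3 branches. From seq67 up to the same node: 6 branches. Total: 3 + 6 = 9.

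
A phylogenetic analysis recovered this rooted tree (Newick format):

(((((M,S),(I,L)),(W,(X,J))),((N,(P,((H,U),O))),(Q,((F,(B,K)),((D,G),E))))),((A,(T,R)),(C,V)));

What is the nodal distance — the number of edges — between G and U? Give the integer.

The MRCA of G and U is the node subtending ((N,(P,((H,U),O))),(Q,((F,(B,K)),((D,G),E)))).
From G up to that node: 5 branches. From U up to the same node: 5 branches. Total: 5 + 5 = 10.

10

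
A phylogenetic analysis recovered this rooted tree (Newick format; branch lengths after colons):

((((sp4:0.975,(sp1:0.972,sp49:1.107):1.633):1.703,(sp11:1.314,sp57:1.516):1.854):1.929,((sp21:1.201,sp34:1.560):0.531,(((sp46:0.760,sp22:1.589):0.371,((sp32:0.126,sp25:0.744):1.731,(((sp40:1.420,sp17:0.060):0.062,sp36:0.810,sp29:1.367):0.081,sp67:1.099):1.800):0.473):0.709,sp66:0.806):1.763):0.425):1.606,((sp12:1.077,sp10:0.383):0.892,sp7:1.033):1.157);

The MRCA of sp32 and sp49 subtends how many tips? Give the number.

17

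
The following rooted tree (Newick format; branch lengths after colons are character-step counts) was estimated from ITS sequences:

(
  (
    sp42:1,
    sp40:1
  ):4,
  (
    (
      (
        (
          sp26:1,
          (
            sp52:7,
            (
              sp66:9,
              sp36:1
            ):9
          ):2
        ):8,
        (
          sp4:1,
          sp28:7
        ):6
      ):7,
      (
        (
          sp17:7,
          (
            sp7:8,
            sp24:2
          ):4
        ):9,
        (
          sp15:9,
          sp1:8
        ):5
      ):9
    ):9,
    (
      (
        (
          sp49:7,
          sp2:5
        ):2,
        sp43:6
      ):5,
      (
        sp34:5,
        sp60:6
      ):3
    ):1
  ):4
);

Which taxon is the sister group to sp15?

sp1

sp15 attaches to the tree at the node subtending (sp15,sp1).
The other lineage descending from that same node — the sister group — is the single tip sp1.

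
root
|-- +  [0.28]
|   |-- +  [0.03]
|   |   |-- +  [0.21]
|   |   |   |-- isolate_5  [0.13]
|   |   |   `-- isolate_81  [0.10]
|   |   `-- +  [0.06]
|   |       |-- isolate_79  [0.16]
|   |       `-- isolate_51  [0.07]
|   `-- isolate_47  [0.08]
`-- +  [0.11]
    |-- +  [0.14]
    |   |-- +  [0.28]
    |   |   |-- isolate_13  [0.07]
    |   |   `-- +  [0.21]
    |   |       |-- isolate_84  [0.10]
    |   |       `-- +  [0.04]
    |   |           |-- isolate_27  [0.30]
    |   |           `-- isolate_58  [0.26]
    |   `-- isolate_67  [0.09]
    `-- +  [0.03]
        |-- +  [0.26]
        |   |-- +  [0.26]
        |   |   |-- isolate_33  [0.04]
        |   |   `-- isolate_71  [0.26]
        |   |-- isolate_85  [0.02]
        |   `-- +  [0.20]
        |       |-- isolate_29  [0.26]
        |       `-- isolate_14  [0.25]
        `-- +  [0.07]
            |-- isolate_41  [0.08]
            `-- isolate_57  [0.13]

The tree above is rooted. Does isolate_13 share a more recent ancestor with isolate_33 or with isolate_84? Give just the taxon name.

isolate_84

The MRCA of isolate_13 and isolate_84 subtends (isolate_13,(isolate_84,(isolate_27,isolate_58))) (4 taxa).
The MRCA of isolate_13 and isolate_33 subtends (((isolate_13,(isolate_84,(isolate_27,isolate_58))),isolate_67),(((isolate_33,isolate_71),isolate_85,(isolate_29,isolate_14)),(isolate_41,isolate_57))) (12 taxa).
The first is nested inside the second, so isolate_13 shares a more recent common ancestor with isolate_84.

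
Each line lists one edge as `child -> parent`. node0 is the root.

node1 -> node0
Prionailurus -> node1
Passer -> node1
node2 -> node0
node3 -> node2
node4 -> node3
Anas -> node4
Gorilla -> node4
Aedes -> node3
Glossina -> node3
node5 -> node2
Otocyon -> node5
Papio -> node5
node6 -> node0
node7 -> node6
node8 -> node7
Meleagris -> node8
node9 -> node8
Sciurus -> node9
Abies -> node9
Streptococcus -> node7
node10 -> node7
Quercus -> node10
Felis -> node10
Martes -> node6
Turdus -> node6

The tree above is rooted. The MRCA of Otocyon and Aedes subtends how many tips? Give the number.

6

The MRCA of Otocyon and Aedes is the node subtending (((Anas,Gorilla),Aedes,Glossina),(Otocyon,Papio)).
That clade contains 6 terminal taxa: Aedes, Anas, Glossina, Gorilla, Otocyon, Papio.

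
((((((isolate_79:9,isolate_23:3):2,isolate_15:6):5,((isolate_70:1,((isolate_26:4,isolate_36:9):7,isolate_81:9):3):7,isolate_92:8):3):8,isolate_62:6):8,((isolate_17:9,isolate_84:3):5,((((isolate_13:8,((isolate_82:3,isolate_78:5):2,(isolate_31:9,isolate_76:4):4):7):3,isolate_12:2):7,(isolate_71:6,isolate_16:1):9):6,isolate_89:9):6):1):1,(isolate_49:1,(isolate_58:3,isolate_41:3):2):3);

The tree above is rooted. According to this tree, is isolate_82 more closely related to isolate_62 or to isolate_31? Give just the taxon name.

isolate_31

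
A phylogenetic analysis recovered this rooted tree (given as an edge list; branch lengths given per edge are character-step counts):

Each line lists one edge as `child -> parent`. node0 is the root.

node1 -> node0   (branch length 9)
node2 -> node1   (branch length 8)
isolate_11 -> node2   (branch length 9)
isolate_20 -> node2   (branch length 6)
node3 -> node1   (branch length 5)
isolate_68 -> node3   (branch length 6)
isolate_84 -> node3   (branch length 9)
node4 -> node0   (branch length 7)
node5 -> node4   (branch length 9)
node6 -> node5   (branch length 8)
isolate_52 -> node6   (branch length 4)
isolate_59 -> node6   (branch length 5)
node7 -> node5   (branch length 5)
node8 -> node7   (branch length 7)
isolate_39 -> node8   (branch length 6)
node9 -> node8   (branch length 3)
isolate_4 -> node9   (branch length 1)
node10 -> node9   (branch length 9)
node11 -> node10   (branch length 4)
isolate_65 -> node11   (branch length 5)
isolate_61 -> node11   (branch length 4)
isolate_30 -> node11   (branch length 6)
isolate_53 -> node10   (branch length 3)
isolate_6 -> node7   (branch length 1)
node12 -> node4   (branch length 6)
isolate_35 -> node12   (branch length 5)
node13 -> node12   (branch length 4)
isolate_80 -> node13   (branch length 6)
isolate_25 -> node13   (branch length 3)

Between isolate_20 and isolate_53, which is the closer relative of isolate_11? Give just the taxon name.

The MRCA of isolate_11 and isolate_20 subtends (isolate_11,isolate_20) (2 taxa).
The MRCA of isolate_11 and isolate_53 is the root, subtending the entire tree (16 taxa).
The first is nested inside the second, so isolate_11 shares a more recent common ancestor with isolate_20.

isolate_20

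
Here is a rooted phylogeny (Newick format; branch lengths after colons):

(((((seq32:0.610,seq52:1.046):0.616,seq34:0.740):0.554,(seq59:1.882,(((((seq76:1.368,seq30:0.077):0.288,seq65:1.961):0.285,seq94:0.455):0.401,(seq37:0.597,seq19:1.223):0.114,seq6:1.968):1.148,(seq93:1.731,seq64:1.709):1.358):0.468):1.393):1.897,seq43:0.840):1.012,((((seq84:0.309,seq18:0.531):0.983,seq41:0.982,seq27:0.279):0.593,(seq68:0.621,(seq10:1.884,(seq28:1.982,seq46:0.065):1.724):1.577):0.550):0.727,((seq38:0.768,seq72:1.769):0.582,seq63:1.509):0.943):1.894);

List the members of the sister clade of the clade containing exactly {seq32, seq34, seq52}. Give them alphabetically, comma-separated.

seq19, seq30, seq37, seq59, seq6, seq64, seq65, seq76, seq93, seq94

The clade containing exactly {seq32, seq34, seq52} attaches to the tree at the node subtending (((seq32,seq52),seq34),(seq59,(((((seq76,seq30),seq65),seq94),(seq37,seq19),seq6),(seq93,seq64)))).
The other lineage descending from that same node — the sister group — is (seq59,(((((seq76,seq30),seq65),seq94),(seq37,seq19),seq6),(seq93,seq64))); its 10 tips in alphabetical order are the answer.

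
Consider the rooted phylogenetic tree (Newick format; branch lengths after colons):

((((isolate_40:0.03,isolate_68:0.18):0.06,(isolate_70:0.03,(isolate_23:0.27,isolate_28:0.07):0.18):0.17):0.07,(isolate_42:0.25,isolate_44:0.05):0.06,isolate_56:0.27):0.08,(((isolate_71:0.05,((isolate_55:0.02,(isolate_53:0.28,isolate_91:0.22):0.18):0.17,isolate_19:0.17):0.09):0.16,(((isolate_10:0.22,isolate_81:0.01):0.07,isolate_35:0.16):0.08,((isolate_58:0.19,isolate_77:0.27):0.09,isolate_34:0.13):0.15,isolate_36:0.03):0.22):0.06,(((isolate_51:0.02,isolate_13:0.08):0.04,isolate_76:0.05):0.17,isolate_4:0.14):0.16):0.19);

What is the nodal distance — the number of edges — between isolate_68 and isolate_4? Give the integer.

The MRCA of isolate_68 and isolate_4 is the root of the tree.
From isolate_68 up to that node: 4 branches. From isolate_4 up to the same node: 3 branches. Total: 4 + 3 = 7.

7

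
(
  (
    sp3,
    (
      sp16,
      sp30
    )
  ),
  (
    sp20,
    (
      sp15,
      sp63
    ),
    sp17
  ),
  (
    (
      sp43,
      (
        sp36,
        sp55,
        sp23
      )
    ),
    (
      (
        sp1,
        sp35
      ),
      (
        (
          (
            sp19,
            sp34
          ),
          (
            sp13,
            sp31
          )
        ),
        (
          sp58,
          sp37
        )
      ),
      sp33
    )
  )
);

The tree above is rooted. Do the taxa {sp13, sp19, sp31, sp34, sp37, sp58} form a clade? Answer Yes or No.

The most recent common ancestor of these taxa subtends (((sp19,sp34),(sp13,sp31)),(sp58,sp37)).
That clade has exactly 6 tips — every listed taxon and nothing else — so the group is monophyletic.

Yes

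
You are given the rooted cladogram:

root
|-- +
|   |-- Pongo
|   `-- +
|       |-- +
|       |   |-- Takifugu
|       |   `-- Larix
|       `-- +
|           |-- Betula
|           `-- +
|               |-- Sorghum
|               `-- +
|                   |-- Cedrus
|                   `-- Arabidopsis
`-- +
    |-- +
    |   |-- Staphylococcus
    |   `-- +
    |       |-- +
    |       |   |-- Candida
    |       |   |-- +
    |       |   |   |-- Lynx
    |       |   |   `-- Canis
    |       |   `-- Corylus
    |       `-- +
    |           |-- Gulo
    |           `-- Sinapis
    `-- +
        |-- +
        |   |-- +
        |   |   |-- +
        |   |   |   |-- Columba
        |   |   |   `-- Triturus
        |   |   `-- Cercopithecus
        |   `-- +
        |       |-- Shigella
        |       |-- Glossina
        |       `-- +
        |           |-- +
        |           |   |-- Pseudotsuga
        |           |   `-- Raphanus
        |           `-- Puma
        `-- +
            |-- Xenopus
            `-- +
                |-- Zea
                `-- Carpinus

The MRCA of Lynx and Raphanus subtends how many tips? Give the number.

18

The MRCA of Lynx and Raphanus is the node subtending ((Staphylococcus,((Candida,(Lynx,Canis),Corylus),(Gulo,Sinapis))),((((Columba,Triturus),Cercopithecus),(Shigella,Glossina,((Pseudotsuga,Raphanus),Puma))),(Xenopus,(Zea,Carpinus)))).
That clade contains 18 terminal taxa: Candida, Canis, Carpinus, Cercopithecus, Columba, Corylus, Glossina, Gulo, Lynx, Pseudotsuga, Puma, Raphanus, Shigella, Sinapis, Staphylococcus, Triturus, Xenopus, Zea.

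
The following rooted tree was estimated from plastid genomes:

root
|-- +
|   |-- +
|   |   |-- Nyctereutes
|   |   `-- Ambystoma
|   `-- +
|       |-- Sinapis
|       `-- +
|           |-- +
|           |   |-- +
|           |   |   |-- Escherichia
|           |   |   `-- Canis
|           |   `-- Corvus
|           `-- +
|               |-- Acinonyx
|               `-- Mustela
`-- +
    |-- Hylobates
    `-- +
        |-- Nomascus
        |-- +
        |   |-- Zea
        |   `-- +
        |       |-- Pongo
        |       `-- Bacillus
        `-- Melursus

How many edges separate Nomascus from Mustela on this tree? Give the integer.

The MRCA of Nomascus and Mustela is the root of the tree.
From Nomascus up to that node: 3 branches. From Mustela up to the same node: 5 branches. Total: 3 + 5 = 8.

8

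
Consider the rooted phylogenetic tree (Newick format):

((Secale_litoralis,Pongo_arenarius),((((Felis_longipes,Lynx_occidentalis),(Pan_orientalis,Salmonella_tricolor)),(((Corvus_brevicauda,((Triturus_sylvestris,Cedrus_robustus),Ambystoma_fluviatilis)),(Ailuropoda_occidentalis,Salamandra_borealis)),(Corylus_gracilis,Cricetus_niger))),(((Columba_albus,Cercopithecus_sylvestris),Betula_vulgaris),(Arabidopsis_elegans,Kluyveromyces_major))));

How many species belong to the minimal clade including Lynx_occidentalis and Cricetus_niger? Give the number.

12

The MRCA of Lynx_occidentalis and Cricetus_niger is the node subtending (((Felis_longipes,Lynx_occidentalis),(Pan_orientalis,Salmonella_tricolor)),(((Corvus_brevicauda,((Triturus_sylvestris,Cedrus_robustus),Ambystoma_fluviatilis)),(Ailuropoda_occidentalis,Salamandra_borealis)),(Corylus_gracilis,Cricetus_niger))).
That clade contains 12 terminal taxa: Ailuropoda_occidentalis, Ambystoma_fluviatilis, Cedrus_robustus, Corvus_brevicauda, Corylus_gracilis, Cricetus_niger, Felis_longipes, Lynx_occidentalis, Pan_orientalis, Salamandra_borealis, Salmonella_tricolor, Triturus_sylvestris.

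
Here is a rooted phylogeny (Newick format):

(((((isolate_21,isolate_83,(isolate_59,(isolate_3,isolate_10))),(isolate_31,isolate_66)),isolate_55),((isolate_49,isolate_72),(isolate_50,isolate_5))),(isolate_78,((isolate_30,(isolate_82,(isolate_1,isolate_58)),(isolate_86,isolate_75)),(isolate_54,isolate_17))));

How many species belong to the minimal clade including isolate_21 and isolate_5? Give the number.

12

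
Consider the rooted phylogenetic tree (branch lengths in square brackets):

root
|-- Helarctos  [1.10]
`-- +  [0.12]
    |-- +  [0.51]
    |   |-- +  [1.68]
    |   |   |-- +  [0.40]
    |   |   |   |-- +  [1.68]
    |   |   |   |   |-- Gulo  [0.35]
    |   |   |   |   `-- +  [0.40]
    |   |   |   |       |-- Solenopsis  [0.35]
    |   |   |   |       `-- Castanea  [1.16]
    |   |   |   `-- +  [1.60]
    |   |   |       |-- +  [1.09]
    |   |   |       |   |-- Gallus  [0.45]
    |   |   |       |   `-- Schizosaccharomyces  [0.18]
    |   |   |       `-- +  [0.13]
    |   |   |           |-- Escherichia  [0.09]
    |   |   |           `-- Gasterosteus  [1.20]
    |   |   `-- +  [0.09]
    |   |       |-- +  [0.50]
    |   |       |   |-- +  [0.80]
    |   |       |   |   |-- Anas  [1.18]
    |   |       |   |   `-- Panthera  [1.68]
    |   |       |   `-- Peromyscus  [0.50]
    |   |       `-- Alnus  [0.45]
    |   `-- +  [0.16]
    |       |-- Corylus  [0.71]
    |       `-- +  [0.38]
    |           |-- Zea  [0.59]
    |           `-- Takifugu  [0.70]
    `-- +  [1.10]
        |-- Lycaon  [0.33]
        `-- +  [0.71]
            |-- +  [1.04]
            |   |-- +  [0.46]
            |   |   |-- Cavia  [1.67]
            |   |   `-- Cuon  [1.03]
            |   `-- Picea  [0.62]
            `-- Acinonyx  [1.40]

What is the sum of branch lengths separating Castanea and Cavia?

10.81

The path runs Castanea → … → MRCA → … → Cavia; the MRCA is the node subtending (((((Gulo,(Solenopsis,Castanea)),((Gallus,Schizosaccharomyces),(Escherichia,Gasterosteus))),(((Anas,Panthera),Peromyscus),Alnus)),(Corylus,(Zea,Takifugu))),(Lycaon,(((Cavia,Cuon),Picea),Acinonyx))).
Branch lengths along that path: 1.16 + 0.40 + 1.68 + 0.40 + 1.68 + 0.51 + 1.10 + 0.71 + 1.04 + 0.46 + 1.67 = 10.81.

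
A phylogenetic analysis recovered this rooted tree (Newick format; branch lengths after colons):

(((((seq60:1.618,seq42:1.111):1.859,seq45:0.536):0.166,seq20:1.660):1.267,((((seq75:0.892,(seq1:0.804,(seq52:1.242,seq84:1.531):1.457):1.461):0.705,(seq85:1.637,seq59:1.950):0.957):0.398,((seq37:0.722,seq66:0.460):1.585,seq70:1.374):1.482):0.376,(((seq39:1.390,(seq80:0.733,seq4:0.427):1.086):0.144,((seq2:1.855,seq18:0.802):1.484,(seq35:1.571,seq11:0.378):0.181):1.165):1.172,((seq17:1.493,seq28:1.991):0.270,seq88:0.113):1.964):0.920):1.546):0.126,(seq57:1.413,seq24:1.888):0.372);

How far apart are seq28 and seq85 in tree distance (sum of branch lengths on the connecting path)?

The path runs seq28 → … → MRCA → … → seq85; the MRCA is the node subtending ((((seq75,(seq1,(seq52,seq84))),(seq85,seq59)),((seq37,seq66),seq70)),(((seq39,(seq80,seq4)),((seq2,seq18),(seq35,seq11))),((seq17,seq28),seq88))).
Branch lengths along that path: 1.991 + 0.270 + 1.964 + 0.920 + 0.376 + 0.398 + 0.957 + 1.637 = 8.513.

8.513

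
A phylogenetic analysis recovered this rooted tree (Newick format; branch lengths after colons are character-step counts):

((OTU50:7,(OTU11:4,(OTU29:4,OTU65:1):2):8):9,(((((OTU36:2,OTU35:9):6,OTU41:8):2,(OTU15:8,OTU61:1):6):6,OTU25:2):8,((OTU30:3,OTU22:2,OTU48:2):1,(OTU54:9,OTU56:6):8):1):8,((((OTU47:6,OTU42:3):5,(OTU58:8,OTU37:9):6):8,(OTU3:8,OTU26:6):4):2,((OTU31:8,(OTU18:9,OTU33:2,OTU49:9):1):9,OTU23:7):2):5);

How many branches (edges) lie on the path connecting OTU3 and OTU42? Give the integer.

5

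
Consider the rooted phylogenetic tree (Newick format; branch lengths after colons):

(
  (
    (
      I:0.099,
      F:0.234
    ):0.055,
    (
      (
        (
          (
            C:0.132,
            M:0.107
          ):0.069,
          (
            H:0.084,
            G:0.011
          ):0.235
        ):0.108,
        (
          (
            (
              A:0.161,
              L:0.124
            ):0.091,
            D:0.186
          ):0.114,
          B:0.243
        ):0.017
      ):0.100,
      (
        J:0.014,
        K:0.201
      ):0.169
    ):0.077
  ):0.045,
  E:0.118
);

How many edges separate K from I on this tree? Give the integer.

5

The MRCA of K and I is the node subtending ((I,F),((((C,M),(H,G)),(((A,L),D),B)),(J,K))).
From K up to that node: 3 branches. From I up to the same node: 2 branches. Total: 3 + 2 = 5.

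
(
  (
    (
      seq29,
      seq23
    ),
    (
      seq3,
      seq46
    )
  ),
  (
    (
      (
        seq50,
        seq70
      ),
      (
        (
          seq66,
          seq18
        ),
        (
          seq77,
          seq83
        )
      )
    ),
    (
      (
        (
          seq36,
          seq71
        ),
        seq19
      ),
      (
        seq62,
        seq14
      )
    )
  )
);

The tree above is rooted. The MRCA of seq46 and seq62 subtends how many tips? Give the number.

15

The MRCA of seq46 and seq62 is the root, so the clade is the entire tree.
That clade contains 15 terminal taxa: seq14, seq18, seq19, seq23, seq29, seq3, seq36, seq46, seq50, seq62, seq66, seq70, seq71, seq77, seq83.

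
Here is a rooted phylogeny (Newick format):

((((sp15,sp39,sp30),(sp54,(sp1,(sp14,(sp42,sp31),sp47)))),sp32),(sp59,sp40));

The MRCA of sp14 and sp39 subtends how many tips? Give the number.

The MRCA of sp14 and sp39 is the node subtending ((sp15,sp39,sp30),(sp54,(sp1,(sp14,(sp42,sp31),sp47)))).
That clade contains 9 terminal taxa: sp1, sp14, sp15, sp30, sp31, sp39, sp42, sp47, sp54.

9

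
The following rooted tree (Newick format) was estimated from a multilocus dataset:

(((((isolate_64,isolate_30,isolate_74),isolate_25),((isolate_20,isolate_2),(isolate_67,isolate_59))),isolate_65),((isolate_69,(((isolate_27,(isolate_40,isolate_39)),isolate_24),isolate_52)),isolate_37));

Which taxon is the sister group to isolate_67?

isolate_59

isolate_67 attaches to the tree at the node subtending (isolate_67,isolate_59).
The other lineage descending from that same node — the sister group — is the single tip isolate_59.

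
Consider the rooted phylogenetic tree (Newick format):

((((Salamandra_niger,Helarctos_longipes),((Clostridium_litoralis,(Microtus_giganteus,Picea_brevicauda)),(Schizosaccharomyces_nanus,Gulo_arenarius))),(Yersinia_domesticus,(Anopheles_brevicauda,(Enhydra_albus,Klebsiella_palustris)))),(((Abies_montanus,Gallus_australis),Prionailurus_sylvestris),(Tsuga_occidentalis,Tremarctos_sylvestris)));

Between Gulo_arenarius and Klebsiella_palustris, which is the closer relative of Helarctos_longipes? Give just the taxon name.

The MRCA of Helarctos_longipes and Gulo_arenarius subtends ((Salamandra_niger,Helarctos_longipes),((Clostridium_litoralis,(Microtus_giganteus,Picea_brevicauda)),(Schizosaccharomyces_nanus,Gulo_arenarius))) (7 taxa).
The MRCA of Helarctos_longipes and Klebsiella_palustris subtends (((Salamandra_niger,Helarctos_longipes),((Clostridium_litoralis,(Microtus_giganteus,Picea_brevicauda)),(Schizosaccharomyces_nanus,Gulo_arenarius))),(Yersinia_domesticus,(Anopheles_brevicauda,(Enhydra_albus,Klebsiella_palustris)))) (11 taxa).
The first is nested inside the second, so Helarctos_longipes shares a more recent common ancestor with Gulo_arenarius.

Gulo_arenarius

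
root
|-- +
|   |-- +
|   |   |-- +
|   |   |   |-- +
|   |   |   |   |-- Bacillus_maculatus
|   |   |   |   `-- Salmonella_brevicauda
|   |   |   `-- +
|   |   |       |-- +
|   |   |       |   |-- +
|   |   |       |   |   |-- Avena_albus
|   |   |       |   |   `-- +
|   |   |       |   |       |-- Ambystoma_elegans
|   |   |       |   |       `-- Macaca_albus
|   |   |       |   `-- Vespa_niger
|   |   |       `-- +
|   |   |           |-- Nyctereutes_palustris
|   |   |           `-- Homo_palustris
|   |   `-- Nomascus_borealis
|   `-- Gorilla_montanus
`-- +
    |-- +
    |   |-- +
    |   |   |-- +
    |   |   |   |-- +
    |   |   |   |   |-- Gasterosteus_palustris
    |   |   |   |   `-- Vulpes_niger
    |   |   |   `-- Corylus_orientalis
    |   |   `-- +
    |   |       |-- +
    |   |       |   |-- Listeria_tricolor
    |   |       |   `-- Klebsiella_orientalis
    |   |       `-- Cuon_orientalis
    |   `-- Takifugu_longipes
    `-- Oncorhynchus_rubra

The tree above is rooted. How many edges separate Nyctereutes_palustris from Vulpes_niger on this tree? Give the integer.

The MRCA of Nyctereutes_palustris and Vulpes_niger is the root of the tree.
From Nyctereutes_palustris up to that node: 6 branches. From Vulpes_niger up to the same node: 6 branches. Total: 6 + 6 = 12.

12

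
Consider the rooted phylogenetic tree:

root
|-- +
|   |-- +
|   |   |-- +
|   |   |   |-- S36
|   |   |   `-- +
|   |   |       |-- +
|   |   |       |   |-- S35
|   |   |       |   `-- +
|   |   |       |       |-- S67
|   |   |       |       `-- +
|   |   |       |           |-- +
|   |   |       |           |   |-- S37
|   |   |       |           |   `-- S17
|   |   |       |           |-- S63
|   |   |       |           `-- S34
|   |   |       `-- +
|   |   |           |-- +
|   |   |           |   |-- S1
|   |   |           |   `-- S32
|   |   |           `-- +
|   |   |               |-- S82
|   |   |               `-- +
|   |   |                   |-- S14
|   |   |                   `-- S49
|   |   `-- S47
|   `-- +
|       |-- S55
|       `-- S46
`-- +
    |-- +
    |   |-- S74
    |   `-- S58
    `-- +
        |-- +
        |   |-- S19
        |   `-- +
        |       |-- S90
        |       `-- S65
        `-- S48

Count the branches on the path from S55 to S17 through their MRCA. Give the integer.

10

The MRCA of S55 and S17 is the node subtending (((S36,((S35,(S67,((S37,S17),S63,S34))),((S1,S32),(S82,(S14,S49))))),S47),(S55,S46)).
From S55 up to that node: 2 branches. From S17 up to the same node: 8 branches. Total: 2 + 8 = 10.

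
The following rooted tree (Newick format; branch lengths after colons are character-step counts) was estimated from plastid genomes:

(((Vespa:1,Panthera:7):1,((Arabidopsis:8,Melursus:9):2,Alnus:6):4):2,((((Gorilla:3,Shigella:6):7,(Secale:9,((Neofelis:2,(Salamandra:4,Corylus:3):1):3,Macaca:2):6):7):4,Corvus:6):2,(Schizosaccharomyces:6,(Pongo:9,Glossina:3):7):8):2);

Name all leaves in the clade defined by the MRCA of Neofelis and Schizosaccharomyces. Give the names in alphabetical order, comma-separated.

Corvus, Corylus, Glossina, Gorilla, Macaca, Neofelis, Pongo, Salamandra, Schizosaccharomyces, Secale, Shigella

Tracing Neofelis: it sits inside (Neofelis,(Salamandra,Corylus)).
Tracing Schizosaccharomyces: it sits inside (Schizosaccharomyces,(Pongo,Glossina)).
The smallest clade enclosing both is ((((Gorilla,Shigella),(Secale,((Neofelis,(Salamandra,Corylus)),Macaca))),Corvus),(Schizosaccharomyces,(Pongo,Glossina))); the answer is its 11 terminal taxa in alphabetical order.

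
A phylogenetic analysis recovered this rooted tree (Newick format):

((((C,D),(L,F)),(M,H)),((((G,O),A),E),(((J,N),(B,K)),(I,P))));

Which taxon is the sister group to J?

N

J attaches to the tree at the node subtending (J,N).
The other lineage descending from that same node — the sister group — is the single tip N.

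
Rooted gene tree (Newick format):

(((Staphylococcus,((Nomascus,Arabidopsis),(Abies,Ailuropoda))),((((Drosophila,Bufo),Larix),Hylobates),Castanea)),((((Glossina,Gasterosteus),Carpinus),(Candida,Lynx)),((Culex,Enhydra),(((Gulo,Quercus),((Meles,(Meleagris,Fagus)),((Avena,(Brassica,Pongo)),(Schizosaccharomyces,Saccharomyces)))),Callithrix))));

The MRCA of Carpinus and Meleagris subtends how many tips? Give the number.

The MRCA of Carpinus and Meleagris is the node subtending ((((Glossina,Gasterosteus),Carpinus),(Candida,Lynx)),((Culex,Enhydra),(((Gulo,Quercus),((Meles,(Meleagris,Fagus)),((Avena,(Brassica,Pongo)),(Schizosaccharomyces,Saccharomyces)))),Callithrix))).
That clade contains 18 terminal taxa: Avena, Brassica, Callithrix, Candida, Carpinus, Culex, Enhydra, Fagus, Gasterosteus, Glossina, Gulo, Lynx, Meleagris, Meles, Pongo, Quercus, Saccharomyces, Schizosaccharomyces.

18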